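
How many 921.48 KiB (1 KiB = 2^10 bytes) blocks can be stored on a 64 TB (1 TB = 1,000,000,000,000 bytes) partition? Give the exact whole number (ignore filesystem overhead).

Capacity: 64 TB = 64,000,000,000,000 bytes
Per item: 921.48 KiB = 943,595.52 bytes
⌊64,000,000,000,000 / 943,595.52⌋ = 67,825,671

67,825,671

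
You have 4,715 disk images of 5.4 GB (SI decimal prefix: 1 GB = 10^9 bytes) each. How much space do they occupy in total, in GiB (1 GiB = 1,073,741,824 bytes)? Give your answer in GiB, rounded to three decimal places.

Total = 4,715 × 5.4 GB = 25,461 GB
= 25,461 × 1,000,000,000 bytes = 25,461,000,000,000 bytes
1 GiB = 1,073,741,824 bytes
25,461,000,000,000 / 1,073,741,824 = 23,712.404 GiB

23,712.404 GiB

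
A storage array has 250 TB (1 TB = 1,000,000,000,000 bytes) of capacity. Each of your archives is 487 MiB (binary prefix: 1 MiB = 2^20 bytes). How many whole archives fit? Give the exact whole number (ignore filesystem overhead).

Capacity: 250 TB = 250,000,000,000,000 bytes
Per item: 487 MiB = 510,656,512 bytes
⌊250,000,000,000,000 / 510,656,512⌋ = 489,565

489,565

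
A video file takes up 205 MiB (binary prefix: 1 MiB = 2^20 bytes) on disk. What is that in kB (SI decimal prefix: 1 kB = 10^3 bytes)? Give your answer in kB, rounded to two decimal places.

205 MiB = 205 × 2^20 bytes = 214,958,080 bytes
1 kB = 1,000 bytes
214,958,080 / 1,000 = 214,958.08 kB

214,958.08 kB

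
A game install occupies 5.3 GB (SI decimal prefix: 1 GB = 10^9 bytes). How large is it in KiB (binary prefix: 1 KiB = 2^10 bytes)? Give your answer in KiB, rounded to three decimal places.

5,175,781.250 KiB

5.3 GB × 1,000,000,000 bytes/GB = 5,300,000,000 bytes
1 KiB = 1,024 bytes
5,300,000,000 / 1,024 = 5,175,781.250 KiB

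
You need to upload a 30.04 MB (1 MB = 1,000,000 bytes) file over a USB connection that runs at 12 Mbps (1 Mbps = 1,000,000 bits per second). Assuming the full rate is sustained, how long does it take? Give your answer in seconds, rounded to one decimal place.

20.0 seconds

30.04 MB = 30,040,000 bytes = 240,320,000 bits
12 Mbps = 12,000,000 bits/s
time = 240,320,000 / 12,000,000 = 20.0 s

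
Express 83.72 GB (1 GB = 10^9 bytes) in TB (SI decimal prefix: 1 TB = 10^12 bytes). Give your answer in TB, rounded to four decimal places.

0.0837 TB

83.72 GB = 83.72 × 10^9 bytes = 83,720,000,000 bytes
1 TB = 10^12 bytes = 1,000,000,000,000 bytes
83,720,000,000 / 1,000,000,000,000 = 0.0837 TB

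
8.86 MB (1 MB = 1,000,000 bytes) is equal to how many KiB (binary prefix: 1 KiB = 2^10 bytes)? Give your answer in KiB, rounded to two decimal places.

8,652.34 KiB

8.86 MB = 8.86 × 10^6 bytes = 8,860,000 bytes
1 KiB = 2^10 bytes = 1,024 bytes
8,860,000 / 1,024 = 8,652.34 KiB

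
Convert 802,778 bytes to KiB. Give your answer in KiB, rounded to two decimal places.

783.96 KiB

802,778 bytes given.
1 KiB = 2^10 bytes = 1,024 bytes
802,778 / 1,024 = 783.96 KiB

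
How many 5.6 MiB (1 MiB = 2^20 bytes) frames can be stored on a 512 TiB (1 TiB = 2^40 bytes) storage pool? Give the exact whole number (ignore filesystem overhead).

95,869,805

Capacity: 512 TiB = 562,949,953,421,312 bytes
Per item: 5.6 MiB = 5,872,025.6 bytes
⌊562,949,953,421,312 / 5,872,025.6⌋ = 95,869,805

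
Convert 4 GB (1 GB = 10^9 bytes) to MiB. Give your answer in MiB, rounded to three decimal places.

3,814.697 MiB

4 GB × 1,000,000,000 bytes/GB = 4,000,000,000 bytes
1 MiB = 1,048,576 bytes
4,000,000,000 / 1,048,576 = 3,814.697 MiB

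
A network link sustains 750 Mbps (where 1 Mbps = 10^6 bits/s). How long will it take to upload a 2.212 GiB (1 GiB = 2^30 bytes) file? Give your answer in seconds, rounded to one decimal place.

25.3 seconds

2.212 GiB = 2,375,116,914.688 bytes = 19,000,935,317.504 bits
750 Mbps = 750,000,000 bits/s
time = 19,000,935,317.504 / 750,000,000 = 25.3 s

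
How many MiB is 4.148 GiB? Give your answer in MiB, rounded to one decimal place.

4.148 GiB × 1,073,741,824 bytes/GiB = 4,453,881,085.952 bytes
1 MiB = 1,048,576 bytes
4,453,881,085.952 / 1,048,576 = 4,247.6 MiB

4,247.6 MiB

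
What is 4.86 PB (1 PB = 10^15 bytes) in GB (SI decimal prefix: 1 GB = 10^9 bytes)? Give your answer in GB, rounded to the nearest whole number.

4,860,000 GB

4.86 PB × 1,000,000,000,000,000 bytes/PB = 4,860,000,000,000,000 bytes
1 GB = 10^9 bytes = 1,000,000,000 bytes
4,860,000,000,000,000 / 1,000,000,000 = 4,860,000 GB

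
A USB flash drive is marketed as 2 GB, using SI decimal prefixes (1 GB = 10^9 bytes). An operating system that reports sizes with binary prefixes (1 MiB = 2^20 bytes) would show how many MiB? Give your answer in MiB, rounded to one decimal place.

1,907.3 MiB

2 GB = 2 × 10^9 bytes = 2,000,000,000 bytes
1 MiB = 2^20 bytes = 1,048,576 bytes
2,000,000,000 / 1,048,576 = 1,907.3 MiB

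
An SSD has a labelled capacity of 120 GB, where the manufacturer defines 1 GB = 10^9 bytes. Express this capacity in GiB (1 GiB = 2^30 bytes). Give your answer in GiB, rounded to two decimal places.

111.76 GiB

120 GB = 120 × 10^9 bytes = 120,000,000,000 bytes
1 GiB = 1,073,741,824 bytes
120,000,000,000 / 1,073,741,824 = 111.76 GiB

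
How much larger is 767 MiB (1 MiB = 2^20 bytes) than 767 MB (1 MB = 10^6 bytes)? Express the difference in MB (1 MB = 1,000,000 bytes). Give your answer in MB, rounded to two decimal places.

767 MiB = 767 × 1,048,576 = 804,257,792 bytes
767 MB = 767 × 1,000,000 = 767,000,000 bytes
difference = 37,257,792 bytes
37,257,792 / 1,000,000 = 37.26 MB

37.26 MB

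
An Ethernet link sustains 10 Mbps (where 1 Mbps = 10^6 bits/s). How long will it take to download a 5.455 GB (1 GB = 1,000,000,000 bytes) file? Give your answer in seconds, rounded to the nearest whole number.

5.455 GB = 5,455,000,000 bytes = 43,640,000,000 bits
10 Mbps = 10,000,000 bits/s
time = 43,640,000,000 / 10,000,000 = 4,364 s

4,364 seconds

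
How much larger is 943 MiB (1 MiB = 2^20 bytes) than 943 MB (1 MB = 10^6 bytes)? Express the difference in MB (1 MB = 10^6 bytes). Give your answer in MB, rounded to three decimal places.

943 MiB = 943 × 1,048,576 = 988,807,168 bytes
943 MB = 943 × 1,000,000 = 943,000,000 bytes
difference = 45,807,168 bytes
45,807,168 / 1,000,000 = 45.807 MB

45.807 MB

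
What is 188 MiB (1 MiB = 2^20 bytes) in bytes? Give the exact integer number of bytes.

188 × 1,048,576 = 197,132,288 bytes

197,132,288 bytes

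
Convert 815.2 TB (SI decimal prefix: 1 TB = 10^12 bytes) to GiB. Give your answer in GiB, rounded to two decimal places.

759,214.16 GiB

815.2 TB × 1,000,000,000,000 bytes/TB = 815,200,000,000,000 bytes
1 GiB = 1,073,741,824 bytes
815,200,000,000,000 / 1,073,741,824 = 759,214.16 GiB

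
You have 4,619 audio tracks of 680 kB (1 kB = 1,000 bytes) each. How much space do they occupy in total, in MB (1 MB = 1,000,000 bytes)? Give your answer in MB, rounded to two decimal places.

3,140.92 MB

Total = 4,619 × 680 kB = 3,140,920 kB
= 3,140,920 × 1,000 bytes = 3,140,920,000 bytes
1 MB = 1,000,000 bytes
3,140,920,000 / 1,000,000 = 3,140.92 MB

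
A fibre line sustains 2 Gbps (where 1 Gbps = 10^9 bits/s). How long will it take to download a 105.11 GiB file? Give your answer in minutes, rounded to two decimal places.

7.52 minutes

105.11 GiB = 112,861,003,120.64 bytes = 902,888,024,965.12 bits
2 Gbps = 2,000,000,000 bits/s
time = 902,888,024,965.12 / 2,000,000,000 = 451.444 s
451.444 s / 60 = 7.52 minutes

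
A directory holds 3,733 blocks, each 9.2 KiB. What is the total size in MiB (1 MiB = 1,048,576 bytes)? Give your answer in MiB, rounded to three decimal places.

Total = 3,733 × 9.2 KiB = 34343.6 KiB
= 34343.6 × 1,024 bytes = 35,167,846.4 bytes
1 MiB = 1,048,576 bytes
35,167,846.4 / 1,048,576 = 33.539 MiB

33.539 MiB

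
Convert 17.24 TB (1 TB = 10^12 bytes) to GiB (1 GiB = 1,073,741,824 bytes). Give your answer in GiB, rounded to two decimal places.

17.24 TB = 17.24 × 10^12 bytes = 17,240,000,000,000 bytes
1 GiB = 1,073,741,824 bytes
17,240,000,000,000 / 1,073,741,824 = 16,056.00 GiB

16,056.00 GiB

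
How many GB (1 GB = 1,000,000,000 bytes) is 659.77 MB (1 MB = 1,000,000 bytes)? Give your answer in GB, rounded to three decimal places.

659.77 MB = 659.77 × 10^6 bytes = 659,770,000 bytes
1 GB = 10^9 bytes = 1,000,000,000 bytes
659,770,000 / 1,000,000,000 = 0.660 GB

0.660 GB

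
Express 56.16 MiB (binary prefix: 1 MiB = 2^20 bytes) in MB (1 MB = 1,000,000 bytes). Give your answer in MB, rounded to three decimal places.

56.16 MiB = 56.16 × 2^20 bytes = 58,888,028.16 bytes
1 MB = 10^6 bytes = 1,000,000 bytes
58,888,028.16 / 1,000,000 = 58.888 MB

58.888 MB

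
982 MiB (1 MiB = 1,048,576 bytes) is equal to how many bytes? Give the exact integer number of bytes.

1,029,701,632 bytes

982 × 1,048,576 = 1,029,701,632 bytes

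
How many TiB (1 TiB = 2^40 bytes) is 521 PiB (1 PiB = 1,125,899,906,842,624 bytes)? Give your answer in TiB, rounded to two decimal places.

521 PiB = 521 × 2^50 bytes = 586,593,851,465,007,104 bytes
1 TiB = 1,099,511,627,776 bytes
586,593,851,465,007,104 / 1,099,511,627,776 = 533,504.00 TiB

533,504.00 TiB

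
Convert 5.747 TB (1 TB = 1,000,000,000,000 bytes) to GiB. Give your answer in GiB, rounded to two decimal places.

5.747 TB = 5.747 × 10^12 bytes = 5,747,000,000,000 bytes
1 GiB = 2^30 bytes = 1,073,741,824 bytes
5,747,000,000,000 / 1,073,741,824 = 5,352.31 GiB

5,352.31 GiB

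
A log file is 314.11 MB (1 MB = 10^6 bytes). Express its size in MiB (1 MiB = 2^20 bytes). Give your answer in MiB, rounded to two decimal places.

314.11 MB = 314.11 × 10^6 bytes = 314,110,000 bytes
1 MiB = 2^20 bytes = 1,048,576 bytes
314,110,000 / 1,048,576 = 299.56 MiB

299.56 MiB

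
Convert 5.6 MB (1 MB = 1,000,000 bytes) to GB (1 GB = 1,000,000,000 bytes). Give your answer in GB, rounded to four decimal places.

5.6 MB = 5.6 × 10^6 bytes = 5,600,000 bytes
1 GB = 10^9 bytes = 1,000,000,000 bytes
5,600,000 / 1,000,000,000 = 0.0056 GB

0.0056 GB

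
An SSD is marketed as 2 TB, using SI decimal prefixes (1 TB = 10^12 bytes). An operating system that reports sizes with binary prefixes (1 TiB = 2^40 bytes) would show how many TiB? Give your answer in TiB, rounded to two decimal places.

2 TB × 1,000,000,000,000 bytes/TB = 2,000,000,000,000 bytes
1 TiB = 2^40 bytes = 1,099,511,627,776 bytes
2,000,000,000,000 / 1,099,511,627,776 = 1.82 TiB

1.82 TiB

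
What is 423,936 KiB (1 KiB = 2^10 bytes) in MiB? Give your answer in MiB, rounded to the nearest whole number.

414 MiB

423,936 KiB × 1,024 bytes/KiB = 434,110,464 bytes
1 MiB = 2^20 bytes = 1,048,576 bytes
434,110,464 / 1,048,576 = 414 MiB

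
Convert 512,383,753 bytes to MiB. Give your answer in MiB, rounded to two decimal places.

512,383,753 bytes given.
1 MiB = 2^20 bytes = 1,048,576 bytes
512,383,753 / 1,048,576 = 488.65 MiB

488.65 MiB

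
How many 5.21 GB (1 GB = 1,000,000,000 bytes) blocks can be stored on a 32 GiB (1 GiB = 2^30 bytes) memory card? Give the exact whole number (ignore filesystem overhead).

Capacity: 32 GiB = 34,359,738,368 bytes
Per item: 5.21 GB = 5,210,000,000 bytes
⌊34,359,738,368 / 5,210,000,000⌋ = 6

6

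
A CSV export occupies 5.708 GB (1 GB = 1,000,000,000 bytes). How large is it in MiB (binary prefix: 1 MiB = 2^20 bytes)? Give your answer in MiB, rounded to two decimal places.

5.708 GB = 5.708 × 10^9 bytes = 5,708,000,000 bytes
1 MiB = 2^20 bytes = 1,048,576 bytes
5,708,000,000 / 1,048,576 = 5,443.57 MiB

5,443.57 MiB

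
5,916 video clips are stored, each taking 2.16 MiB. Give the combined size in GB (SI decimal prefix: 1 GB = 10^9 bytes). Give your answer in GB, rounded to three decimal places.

Total = 5,916 × 2.16 MiB = 12778.56 MiB
= 12778.56 × 1,048,576 bytes = 13,399,291,330.56 bytes
1 GB = 1,000,000,000 bytes
13,399,291,330.56 / 1,000,000,000 = 13.399 GB

13.399 GB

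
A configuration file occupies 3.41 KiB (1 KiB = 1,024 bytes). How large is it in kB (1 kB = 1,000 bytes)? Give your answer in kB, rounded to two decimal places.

3.41 KiB = 3.41 × 2^10 bytes = 3,491.84 bytes
1 kB = 10^3 bytes = 1,000 bytes
3,491.84 / 1,000 = 3.49 kB

3.49 kB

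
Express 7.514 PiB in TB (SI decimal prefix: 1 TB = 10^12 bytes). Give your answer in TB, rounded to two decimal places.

7.514 PiB = 7.514 × 2^50 bytes = 8,460,011,900,015,476.736 bytes
1 TB = 1,000,000,000,000 bytes
8,460,011,900,015,476.736 / 1,000,000,000,000 = 8,460.01 TB

8,460.01 TB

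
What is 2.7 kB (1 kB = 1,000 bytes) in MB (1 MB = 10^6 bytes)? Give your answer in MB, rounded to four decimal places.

2.7 kB × 1,000 bytes/kB = 2,700 bytes
1 MB = 1,000,000 bytes
2,700 / 1,000,000 = 0.0027 MB

0.0027 MB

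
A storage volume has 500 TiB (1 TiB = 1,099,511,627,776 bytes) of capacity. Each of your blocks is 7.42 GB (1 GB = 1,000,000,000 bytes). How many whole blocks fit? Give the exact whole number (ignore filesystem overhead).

74,091

Capacity: 500 TiB = 549,755,813,888,000 bytes
Per item: 7.42 GB = 7,420,000,000 bytes
⌊549,755,813,888,000 / 7,420,000,000⌋ = 74,091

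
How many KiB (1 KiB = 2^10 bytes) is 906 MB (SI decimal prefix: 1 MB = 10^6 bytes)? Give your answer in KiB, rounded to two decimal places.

906 MB = 906 × 10^6 bytes = 906,000,000 bytes
1 KiB = 2^10 bytes = 1,024 bytes
906,000,000 / 1,024 = 884,765.63 KiB

884,765.63 KiB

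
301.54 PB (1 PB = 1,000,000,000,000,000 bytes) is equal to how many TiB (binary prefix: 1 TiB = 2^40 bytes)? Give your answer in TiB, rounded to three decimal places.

274,249.032 TiB

301.54 PB = 301.54 × 10^15 bytes = 301,540,000,000,000,000 bytes
1 TiB = 1,099,511,627,776 bytes
301,540,000,000,000,000 / 1,099,511,627,776 = 274,249.032 TiB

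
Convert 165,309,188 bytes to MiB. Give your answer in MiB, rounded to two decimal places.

165,309,188 bytes given.
1 MiB = 1,048,576 bytes
165,309,188 / 1,048,576 = 157.65 MiB

157.65 MiB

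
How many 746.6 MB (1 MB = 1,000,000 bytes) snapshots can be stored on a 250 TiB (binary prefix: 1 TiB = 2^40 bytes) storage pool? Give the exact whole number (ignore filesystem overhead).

368,172

Capacity: 250 TiB = 274,877,906,944,000 bytes
Per item: 746.6 MB = 746,600,000 bytes
⌊274,877,906,944,000 / 746,600,000⌋ = 368,172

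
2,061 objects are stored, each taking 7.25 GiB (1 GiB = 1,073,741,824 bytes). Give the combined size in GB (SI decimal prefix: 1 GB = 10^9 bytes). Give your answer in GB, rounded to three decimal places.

Total = 2,061 × 7.25 GiB = 14942.25 GiB
= 14942.25 × 1,073,741,824 bytes = 16,044,118,769,664 bytes
1 GB = 1,000,000,000 bytes
16,044,118,769,664 / 1,000,000,000 = 16,044.119 GB

16,044.119 GB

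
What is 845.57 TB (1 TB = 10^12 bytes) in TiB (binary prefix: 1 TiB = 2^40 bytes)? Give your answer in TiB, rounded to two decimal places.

845.57 TB × 1,000,000,000,000 bytes/TB = 845,570,000,000,000 bytes
1 TiB = 1,099,511,627,776 bytes
845,570,000,000,000 / 1,099,511,627,776 = 769.04 TiB

769.04 TiB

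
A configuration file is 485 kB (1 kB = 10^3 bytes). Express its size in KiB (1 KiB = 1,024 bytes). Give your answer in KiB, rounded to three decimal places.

473.633 KiB

485 kB = 485 × 10^3 bytes = 485,000 bytes
1 KiB = 2^10 bytes = 1,024 bytes
485,000 / 1,024 = 473.633 KiB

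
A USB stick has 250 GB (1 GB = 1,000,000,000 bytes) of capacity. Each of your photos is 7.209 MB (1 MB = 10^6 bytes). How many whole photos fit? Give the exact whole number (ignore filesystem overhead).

34,678

Capacity: 250 GB = 250,000,000,000 bytes
Per item: 7.209 MB = 7,209,000 bytes
⌊250,000,000,000 / 7,209,000⌋ = 34,678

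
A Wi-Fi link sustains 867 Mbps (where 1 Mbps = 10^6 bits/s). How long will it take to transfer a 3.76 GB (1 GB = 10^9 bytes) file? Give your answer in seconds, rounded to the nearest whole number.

3.76 GB = 3,760,000,000 bytes = 30,080,000,000 bits
867 Mbps = 867,000,000 bits/s
time = 30,080,000,000 / 867,000,000 = 35 s

35 seconds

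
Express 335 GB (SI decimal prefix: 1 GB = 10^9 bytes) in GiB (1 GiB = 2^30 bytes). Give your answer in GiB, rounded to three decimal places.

311.993 GiB

335 GB × 1,000,000,000 bytes/GB = 335,000,000,000 bytes
1 GiB = 1,073,741,824 bytes
335,000,000,000 / 1,073,741,824 = 311.993 GiB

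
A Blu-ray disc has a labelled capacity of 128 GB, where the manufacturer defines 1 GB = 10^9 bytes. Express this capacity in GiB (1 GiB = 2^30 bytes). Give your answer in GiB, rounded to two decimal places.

128 GB × 1,000,000,000 bytes/GB = 128,000,000,000 bytes
1 GiB = 1,073,741,824 bytes
128,000,000,000 / 1,073,741,824 = 119.21 GiB

119.21 GiB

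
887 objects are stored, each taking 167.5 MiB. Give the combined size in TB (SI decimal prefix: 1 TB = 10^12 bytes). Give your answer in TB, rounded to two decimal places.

0.16 TB

Total = 887 × 167.5 MiB = 148572.5 MiB
= 148572.5 × 1,048,576 bytes = 155,789,557,760 bytes
1 TB = 1,000,000,000,000 bytes
155,789,557,760 / 1,000,000,000,000 = 0.16 TB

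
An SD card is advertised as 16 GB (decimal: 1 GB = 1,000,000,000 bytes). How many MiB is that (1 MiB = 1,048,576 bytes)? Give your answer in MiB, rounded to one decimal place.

15,258.8 MiB

16 GB × 1,000,000,000 bytes/GB = 16,000,000,000 bytes
1 MiB = 2^20 bytes = 1,048,576 bytes
16,000,000,000 / 1,048,576 = 15,258.8 MiB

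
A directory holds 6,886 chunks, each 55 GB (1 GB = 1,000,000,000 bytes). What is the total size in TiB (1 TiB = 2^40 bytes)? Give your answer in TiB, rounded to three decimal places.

Total = 6,886 × 55 GB = 378,730 GB
= 378,730 × 1,000,000,000 bytes = 378,730,000,000,000 bytes
1 TiB = 1,099,511,627,776 bytes
378,730,000,000,000 / 1,099,511,627,776 = 344.453 TiB

344.453 TiB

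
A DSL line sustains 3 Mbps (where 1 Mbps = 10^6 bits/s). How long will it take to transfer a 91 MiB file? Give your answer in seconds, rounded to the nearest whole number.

91 MiB = 95,420,416 bytes = 763,363,328 bits
3 Mbps = 3,000,000 bits/s
time = 763,363,328 / 3,000,000 = 254 s

254 seconds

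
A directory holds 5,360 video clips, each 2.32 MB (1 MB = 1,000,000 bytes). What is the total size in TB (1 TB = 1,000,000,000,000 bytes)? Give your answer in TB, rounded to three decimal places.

Total = 5,360 × 2.32 MB = 12435.2 MB
= 12435.2 × 1,000,000 bytes = 12,435,200,000 bytes
1 TB = 1,000,000,000,000 bytes
12,435,200,000 / 1,000,000,000,000 = 0.012 TB

0.012 TB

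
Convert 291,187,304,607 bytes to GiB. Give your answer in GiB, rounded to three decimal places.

291,187,304,607 bytes given.
1 GiB = 1,073,741,824 bytes
291,187,304,607 / 1,073,741,824 = 271.189 GiB

271.189 GiB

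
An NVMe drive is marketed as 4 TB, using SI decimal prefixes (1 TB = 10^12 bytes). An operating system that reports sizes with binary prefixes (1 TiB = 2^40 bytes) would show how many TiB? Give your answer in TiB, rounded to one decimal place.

3.6 TiB

4 TB = 4 × 10^12 bytes = 4,000,000,000,000 bytes
1 TiB = 1,099,511,627,776 bytes
4,000,000,000,000 / 1,099,511,627,776 = 3.6 TiB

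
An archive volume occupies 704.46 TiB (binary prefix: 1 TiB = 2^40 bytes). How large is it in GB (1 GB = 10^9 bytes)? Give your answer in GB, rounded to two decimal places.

774,561.96 GB

704.46 TiB = 704.46 × 2^40 bytes = 774,561,961,303,080.96 bytes
1 GB = 10^9 bytes = 1,000,000,000 bytes
774,561,961,303,080.96 / 1,000,000,000 = 774,561.96 GB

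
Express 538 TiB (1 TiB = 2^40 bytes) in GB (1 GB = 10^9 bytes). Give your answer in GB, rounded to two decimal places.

538 TiB = 538 × 2^40 bytes = 591,537,255,743,488 bytes
1 GB = 10^9 bytes = 1,000,000,000 bytes
591,537,255,743,488 / 1,000,000,000 = 591,537.26 GB

591,537.26 GB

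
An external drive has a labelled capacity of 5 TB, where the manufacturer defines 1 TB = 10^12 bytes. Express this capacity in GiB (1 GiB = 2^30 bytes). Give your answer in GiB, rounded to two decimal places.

5 TB × 1,000,000,000,000 bytes/TB = 5,000,000,000,000 bytes
1 GiB = 1,073,741,824 bytes
5,000,000,000,000 / 1,073,741,824 = 4,656.61 GiB

4,656.61 GiB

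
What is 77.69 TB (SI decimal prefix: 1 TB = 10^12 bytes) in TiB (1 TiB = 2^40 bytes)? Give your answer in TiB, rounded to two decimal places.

70.66 TiB

77.69 TB × 1,000,000,000,000 bytes/TB = 77,690,000,000,000 bytes
1 TiB = 2^40 bytes = 1,099,511,627,776 bytes
77,690,000,000,000 / 1,099,511,627,776 = 70.66 TiB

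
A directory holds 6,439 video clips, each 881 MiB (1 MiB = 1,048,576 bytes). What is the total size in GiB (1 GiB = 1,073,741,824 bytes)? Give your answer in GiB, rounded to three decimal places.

5,539.804 GiB

Total = 6,439 × 881 MiB = 5,672,759 MiB
= 5,672,759 × 1,048,576 bytes = 5,948,318,941,184 bytes
1 GiB = 1,073,741,824 bytes
5,948,318,941,184 / 1,073,741,824 = 5,539.804 GiB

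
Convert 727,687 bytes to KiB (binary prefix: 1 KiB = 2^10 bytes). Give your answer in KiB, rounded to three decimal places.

727,687 bytes given.
1 KiB = 2^10 bytes = 1,024 bytes
727,687 / 1,024 = 710.632 KiB

710.632 KiB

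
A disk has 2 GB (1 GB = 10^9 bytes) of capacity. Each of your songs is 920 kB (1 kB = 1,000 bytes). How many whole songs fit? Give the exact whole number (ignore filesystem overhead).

Capacity: 2 GB = 2,000,000,000 bytes
Per item: 920 kB = 920,000 bytes
⌊2,000,000,000 / 920,000⌋ = 2,173

2,173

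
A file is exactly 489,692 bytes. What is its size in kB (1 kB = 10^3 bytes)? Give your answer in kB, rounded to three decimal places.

489,692 bytes given.
1 kB = 1,000 bytes
489,692 / 1,000 = 489.692 kB

489.692 kB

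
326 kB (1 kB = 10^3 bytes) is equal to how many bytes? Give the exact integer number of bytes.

326 × 1,000 = 326,000 bytes  (1 kB = 10^3 bytes)

326,000 bytes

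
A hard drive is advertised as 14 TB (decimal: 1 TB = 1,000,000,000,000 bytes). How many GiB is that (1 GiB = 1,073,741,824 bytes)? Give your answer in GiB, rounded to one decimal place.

14 TB = 14 × 10^12 bytes = 14,000,000,000,000 bytes
1 GiB = 2^30 bytes = 1,073,741,824 bytes
14,000,000,000,000 / 1,073,741,824 = 13,038.5 GiB

13,038.5 GiB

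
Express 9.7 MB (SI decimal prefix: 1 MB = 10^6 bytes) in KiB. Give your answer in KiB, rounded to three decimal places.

9.7 MB × 1,000,000 bytes/MB = 9,700,000 bytes
1 KiB = 2^10 bytes = 1,024 bytes
9,700,000 / 1,024 = 9,472.656 KiB

9,472.656 KiB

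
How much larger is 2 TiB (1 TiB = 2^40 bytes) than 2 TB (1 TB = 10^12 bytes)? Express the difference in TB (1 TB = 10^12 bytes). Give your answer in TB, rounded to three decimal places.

2 TiB = 2 × 1,099,511,627,776 = 2,199,023,255,552 bytes
2 TB = 2 × 1,000,000,000,000 = 2,000,000,000,000 bytes
difference = 199,023,255,552 bytes
199,023,255,552 / 1,000,000,000,000 = 0.199 TB

0.199 TB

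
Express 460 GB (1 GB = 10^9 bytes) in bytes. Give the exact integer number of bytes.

460,000,000,000 bytes

460 × 1,000,000,000 = 460,000,000,000 bytes  (1 GB = 10^9 bytes)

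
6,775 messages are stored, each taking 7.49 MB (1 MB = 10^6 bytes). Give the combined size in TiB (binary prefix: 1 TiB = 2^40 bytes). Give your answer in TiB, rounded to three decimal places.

Total = 6,775 × 7.49 MB = 50744.75 MB
= 50744.75 × 1,000,000 bytes = 50,744,750,000 bytes
1 TiB = 1,099,511,627,776 bytes
50,744,750,000 / 1,099,511,627,776 = 0.046 TiB

0.046 TiB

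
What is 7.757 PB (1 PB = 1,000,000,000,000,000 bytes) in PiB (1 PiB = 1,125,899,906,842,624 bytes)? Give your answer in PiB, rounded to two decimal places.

6.89 PiB

7.757 PB = 7.757 × 10^15 bytes = 7,757,000,000,000,000 bytes
1 PiB = 2^50 bytes = 1,125,899,906,842,624 bytes
7,757,000,000,000,000 / 1,125,899,906,842,624 = 6.89 PiB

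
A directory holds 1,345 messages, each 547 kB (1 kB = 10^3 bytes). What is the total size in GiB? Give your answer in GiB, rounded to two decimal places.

Total = 1,345 × 547 kB = 735,715 kB
= 735,715 × 1,000 bytes = 735,715,000 bytes
1 GiB = 1,073,741,824 bytes
735,715,000 / 1,073,741,824 = 0.69 GiB

0.69 GiB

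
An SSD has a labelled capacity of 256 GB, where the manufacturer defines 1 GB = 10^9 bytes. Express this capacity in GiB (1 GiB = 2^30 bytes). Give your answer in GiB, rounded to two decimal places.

238.42 GiB

256 GB × 1,000,000,000 bytes/GB = 256,000,000,000 bytes
1 GiB = 1,073,741,824 bytes
256,000,000,000 / 1,073,741,824 = 238.42 GiB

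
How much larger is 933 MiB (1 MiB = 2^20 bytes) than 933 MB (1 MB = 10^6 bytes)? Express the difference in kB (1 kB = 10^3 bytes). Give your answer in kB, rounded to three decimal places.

933 MiB = 933 × 1,048,576 = 978,321,408 bytes
933 MB = 933 × 1,000,000 = 933,000,000 bytes
difference = 45,321,408 bytes
45,321,408 / 1,000 = 45,321.408 kB

45,321.408 kB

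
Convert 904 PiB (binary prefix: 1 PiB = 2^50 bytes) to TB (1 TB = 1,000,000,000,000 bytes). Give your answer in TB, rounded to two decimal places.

904 PiB = 904 × 2^50 bytes = 1,017,813,515,785,732,096 bytes
1 TB = 10^12 bytes = 1,000,000,000,000 bytes
1,017,813,515,785,732,096 / 1,000,000,000,000 = 1,017,813.52 TB

1,017,813.52 TB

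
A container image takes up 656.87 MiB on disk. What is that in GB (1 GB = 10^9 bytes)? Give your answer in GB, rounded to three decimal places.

656.87 MiB = 656.87 × 2^20 bytes = 688,778,117.12 bytes
1 GB = 1,000,000,000 bytes
688,778,117.12 / 1,000,000,000 = 0.689 GB

0.689 GB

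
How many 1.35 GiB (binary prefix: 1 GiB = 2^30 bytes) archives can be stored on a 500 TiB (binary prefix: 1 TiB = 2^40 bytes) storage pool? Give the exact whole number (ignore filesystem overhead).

379,259

Capacity: 500 TiB = 549,755,813,888,000 bytes
Per item: 1.35 GiB = 1,449,551,462.4 bytes
⌊549,755,813,888,000 / 1,449,551,462.4⌋ = 379,259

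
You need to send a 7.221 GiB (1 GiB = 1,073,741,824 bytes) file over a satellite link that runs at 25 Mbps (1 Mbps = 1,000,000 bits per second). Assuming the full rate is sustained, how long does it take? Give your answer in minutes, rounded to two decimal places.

7.221 GiB = 7,753,489,711.104 bytes = 62,027,917,688.832 bits
25 Mbps = 25,000,000 bits/s
time = 62,027,917,688.832 / 25,000,000 = 2,481.117 s
2,481.117 s / 60 = 41.35 minutes

41.35 minutes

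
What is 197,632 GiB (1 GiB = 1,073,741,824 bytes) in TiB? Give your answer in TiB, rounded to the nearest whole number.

197,632 GiB = 197,632 × 2^30 bytes = 212,205,744,160,768 bytes
1 TiB = 1,099,511,627,776 bytes
212,205,744,160,768 / 1,099,511,627,776 = 193 TiB

193 TiB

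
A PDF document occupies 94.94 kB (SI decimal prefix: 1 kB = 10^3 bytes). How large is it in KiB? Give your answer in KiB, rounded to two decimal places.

92.71 KiB

94.94 kB = 94.94 × 10^3 bytes = 94,940 bytes
1 KiB = 1,024 bytes
94,940 / 1,024 = 92.71 KiB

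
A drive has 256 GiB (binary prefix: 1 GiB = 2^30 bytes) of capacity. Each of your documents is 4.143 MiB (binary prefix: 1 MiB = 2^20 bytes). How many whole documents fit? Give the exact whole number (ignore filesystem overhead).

Capacity: 256 GiB = 274,877,906,944 bytes
Per item: 4.143 MiB = 4,344,250.368 bytes
⌊274,877,906,944 / 4,344,250.368⌋ = 63,273

63,273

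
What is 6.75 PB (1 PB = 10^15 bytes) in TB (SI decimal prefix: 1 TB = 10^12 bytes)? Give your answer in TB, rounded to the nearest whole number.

6.75 PB = 6.75 × 10^15 bytes = 6,750,000,000,000,000 bytes
1 TB = 1,000,000,000,000 bytes
6,750,000,000,000,000 / 1,000,000,000,000 = 6,750 TB

6,750 TB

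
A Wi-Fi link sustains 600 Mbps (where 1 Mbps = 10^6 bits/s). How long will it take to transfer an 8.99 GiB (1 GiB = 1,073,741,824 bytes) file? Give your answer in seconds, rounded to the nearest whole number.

8.99 GiB = 9,652,938,997.76 bytes = 77,223,511,982.08 bits
600 Mbps = 600,000,000 bits/s
time = 77,223,511,982.08 / 600,000,000 = 129 s

129 seconds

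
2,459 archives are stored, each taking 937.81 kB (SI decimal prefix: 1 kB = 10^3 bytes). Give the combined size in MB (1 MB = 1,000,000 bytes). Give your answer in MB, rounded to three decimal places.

Total = 2,459 × 937.81 kB = 2306074.79 kB
= 2306074.79 × 1,000 bytes = 2,306,074,790 bytes
1 MB = 1,000,000 bytes
2,306,074,790 / 1,000,000 = 2,306.075 MB

2,306.075 MB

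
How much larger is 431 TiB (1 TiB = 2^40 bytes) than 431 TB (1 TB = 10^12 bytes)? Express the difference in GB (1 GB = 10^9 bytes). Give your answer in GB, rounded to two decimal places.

42,889.51 GB

431 TiB = 431 × 1,099,511,627,776 = 473,889,511,571,456 bytes
431 TB = 431 × 1,000,000,000,000 = 431,000,000,000,000 bytes
difference = 42,889,511,571,456 bytes
42,889,511,571,456 / 1,000,000,000 = 42,889.51 GB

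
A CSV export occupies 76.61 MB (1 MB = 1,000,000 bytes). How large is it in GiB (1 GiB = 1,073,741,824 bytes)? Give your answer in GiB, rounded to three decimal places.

0.071 GiB

76.61 MB = 76.61 × 10^6 bytes = 76,610,000 bytes
1 GiB = 1,073,741,824 bytes
76,610,000 / 1,073,741,824 = 0.071 GiB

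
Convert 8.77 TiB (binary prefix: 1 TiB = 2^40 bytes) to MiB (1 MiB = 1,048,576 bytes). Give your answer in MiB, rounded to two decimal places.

8.77 TiB = 8.77 × 2^40 bytes = 9,642,716,975,595.52 bytes
1 MiB = 1,048,576 bytes
9,642,716,975,595.52 / 1,048,576 = 9,196,011.52 MiB

9,196,011.52 MiB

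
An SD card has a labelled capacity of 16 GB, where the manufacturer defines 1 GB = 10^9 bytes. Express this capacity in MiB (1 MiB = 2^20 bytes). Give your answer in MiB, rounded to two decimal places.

16 GB × 1,000,000,000 bytes/GB = 16,000,000,000 bytes
1 MiB = 2^20 bytes = 1,048,576 bytes
16,000,000,000 / 1,048,576 = 15,258.79 MiB

15,258.79 MiB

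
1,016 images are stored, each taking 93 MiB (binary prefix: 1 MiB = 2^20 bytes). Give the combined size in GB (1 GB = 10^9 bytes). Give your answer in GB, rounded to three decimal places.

Total = 1,016 × 93 MiB = 94,488 MiB
= 94,488 × 1,048,576 bytes = 99,077,849,088 bytes
1 GB = 1,000,000,000 bytes
99,077,849,088 / 1,000,000,000 = 99.078 GB

99.078 GB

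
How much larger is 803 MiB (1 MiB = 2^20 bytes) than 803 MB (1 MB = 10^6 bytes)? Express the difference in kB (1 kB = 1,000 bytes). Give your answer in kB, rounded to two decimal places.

39,006.53 kB

803 MiB = 803 × 1,048,576 = 842,006,528 bytes
803 MB = 803 × 1,000,000 = 803,000,000 bytes
difference = 39,006,528 bytes
39,006,528 / 1,000 = 39,006.53 kB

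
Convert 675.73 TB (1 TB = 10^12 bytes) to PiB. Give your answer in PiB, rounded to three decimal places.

0.600 PiB

675.73 TB = 675.73 × 10^12 bytes = 675,730,000,000,000 bytes
1 PiB = 1,125,899,906,842,624 bytes
675,730,000,000,000 / 1,125,899,906,842,624 = 0.600 PiB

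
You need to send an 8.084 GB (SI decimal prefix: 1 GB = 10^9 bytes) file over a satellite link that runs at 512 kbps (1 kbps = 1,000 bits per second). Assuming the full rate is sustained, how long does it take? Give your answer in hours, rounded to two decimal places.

35.09 hours

8.084 GB = 8,084,000,000 bytes = 64,672,000,000 bits
512 kbps = 512,000 bits/s
time = 64,672,000,000 / 512,000 = 126,312.5000 s
126,312.5000 s / 3600 = 35.09 hours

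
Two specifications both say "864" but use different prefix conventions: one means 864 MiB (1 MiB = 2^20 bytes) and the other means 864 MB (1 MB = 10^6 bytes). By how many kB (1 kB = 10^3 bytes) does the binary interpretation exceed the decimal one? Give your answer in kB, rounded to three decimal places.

41,969.664 kB

864 MiB = 864 × 1,048,576 = 905,969,664 bytes
864 MB = 864 × 1,000,000 = 864,000,000 bytes
difference = 41,969,664 bytes
41,969,664 / 1,000 = 41,969.664 kB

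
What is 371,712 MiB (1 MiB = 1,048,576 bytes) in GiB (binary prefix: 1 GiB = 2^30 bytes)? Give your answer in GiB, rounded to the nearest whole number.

371,712 MiB × 1,048,576 bytes/MiB = 389,768,282,112 bytes
1 GiB = 1,073,741,824 bytes
389,768,282,112 / 1,073,741,824 = 363 GiB

363 GiB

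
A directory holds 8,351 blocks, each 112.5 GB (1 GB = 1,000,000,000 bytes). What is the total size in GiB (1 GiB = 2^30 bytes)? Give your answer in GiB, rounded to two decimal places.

874,965.92 GiB

Total = 8,351 × 112.5 GB = 939487.5 GB
= 939487.5 × 1,000,000,000 bytes = 939,487,500,000,000 bytes
1 GiB = 1,073,741,824 bytes
939,487,500,000,000 / 1,073,741,824 = 874,965.92 GiB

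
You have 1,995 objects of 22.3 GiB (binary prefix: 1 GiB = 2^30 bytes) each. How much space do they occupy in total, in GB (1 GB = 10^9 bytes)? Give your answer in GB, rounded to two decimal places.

47,769.16 GB

Total = 1,995 × 22.3 GiB = 44488.5 GiB
= 44488.5 × 1,073,741,824 bytes = 47,769,163,137,024 bytes
1 GB = 1,000,000,000 bytes
47,769,163,137,024 / 1,000,000,000 = 47,769.16 GB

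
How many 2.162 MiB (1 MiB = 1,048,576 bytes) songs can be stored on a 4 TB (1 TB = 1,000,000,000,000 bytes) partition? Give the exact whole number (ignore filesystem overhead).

1,764,429

Capacity: 4 TB = 4,000,000,000,000 bytes
Per item: 2.162 MiB = 2,267,021.312 bytes
⌊4,000,000,000,000 / 2,267,021.312⌋ = 1,764,429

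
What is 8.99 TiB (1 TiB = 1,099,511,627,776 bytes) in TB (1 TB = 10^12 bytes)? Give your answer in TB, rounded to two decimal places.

9.88 TB

8.99 TiB = 8.99 × 2^40 bytes = 9,884,609,533,706.24 bytes
1 TB = 10^12 bytes = 1,000,000,000,000 bytes
9,884,609,533,706.24 / 1,000,000,000,000 = 9.88 TB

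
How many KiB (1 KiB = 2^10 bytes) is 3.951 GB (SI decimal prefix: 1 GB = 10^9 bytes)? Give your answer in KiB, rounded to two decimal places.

3.951 GB = 3.951 × 10^9 bytes = 3,951,000,000 bytes
1 KiB = 1,024 bytes
3,951,000,000 / 1,024 = 3,858,398.44 KiB

3,858,398.44 KiB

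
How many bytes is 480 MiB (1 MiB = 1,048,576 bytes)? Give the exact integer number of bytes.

503,316,480 bytes

480 × 1,048,576 = 503,316,480 bytes  (1 MiB = 2^20 bytes)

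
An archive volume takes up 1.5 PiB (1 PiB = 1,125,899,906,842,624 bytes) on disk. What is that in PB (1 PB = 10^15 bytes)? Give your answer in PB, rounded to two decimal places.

1.69 PB

1.5 PiB = 1.5 × 2^50 bytes = 1,688,849,860,263,936 bytes
1 PB = 10^15 bytes = 1,000,000,000,000,000 bytes
1,688,849,860,263,936 / 1,000,000,000,000,000 = 1.69 PB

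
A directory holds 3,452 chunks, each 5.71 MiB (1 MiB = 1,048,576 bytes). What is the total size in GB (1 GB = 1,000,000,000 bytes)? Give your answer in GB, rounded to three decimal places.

Total = 3,452 × 5.71 MiB = 19710.92 MiB
= 19710.92 × 1,048,576 bytes = 20,668,397,649.92 bytes
1 GB = 1,000,000,000 bytes
20,668,397,649.92 / 1,000,000,000 = 20.668 GB

20.668 GB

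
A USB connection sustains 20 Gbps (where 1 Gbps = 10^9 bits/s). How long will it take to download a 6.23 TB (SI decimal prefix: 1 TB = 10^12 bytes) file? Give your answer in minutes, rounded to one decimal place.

6.23 TB = 6,230,000,000,000 bytes = 49,840,000,000,000 bits
20 Gbps = 20,000,000,000 bits/s
time = 49,840,000,000,000 / 20,000,000,000 = 2,492.00 s
2,492.00 s / 60 = 41.5 minutes

41.5 minutes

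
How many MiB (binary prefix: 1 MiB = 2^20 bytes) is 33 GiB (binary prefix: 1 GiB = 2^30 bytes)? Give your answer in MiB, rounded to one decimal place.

33 GiB = 33 × 2^30 bytes = 35,433,480,192 bytes
1 MiB = 1,048,576 bytes
35,433,480,192 / 1,048,576 = 33,792.0 MiB

33,792.0 MiB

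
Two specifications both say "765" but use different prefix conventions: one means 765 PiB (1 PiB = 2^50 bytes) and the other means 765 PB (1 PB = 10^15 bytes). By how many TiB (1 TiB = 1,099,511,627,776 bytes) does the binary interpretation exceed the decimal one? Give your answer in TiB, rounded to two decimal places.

765 PiB = 765 × 1,125,899,906,842,624 = 861,313,428,734,607,360 bytes
765 PB = 765 × 1,000,000,000,000,000 = 765,000,000,000,000,000 bytes
difference = 96,313,428,734,607,360 bytes
96,313,428,734,607,360 / 1,099,511,627,776 = 87,596.55 TiB

87,596.55 TiB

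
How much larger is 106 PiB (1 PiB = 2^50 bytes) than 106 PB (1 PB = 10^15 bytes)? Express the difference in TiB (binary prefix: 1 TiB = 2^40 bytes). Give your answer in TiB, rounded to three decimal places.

12,137.562 TiB

106 PiB = 106 × 1,125,899,906,842,624 = 119,345,390,125,318,144 bytes
106 PB = 106 × 1,000,000,000,000,000 = 106,000,000,000,000,000 bytes
difference = 13,345,390,125,318,144 bytes
13,345,390,125,318,144 / 1,099,511,627,776 = 12,137.562 TiB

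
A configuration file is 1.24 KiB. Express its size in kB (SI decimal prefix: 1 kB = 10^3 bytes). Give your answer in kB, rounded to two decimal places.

1.24 KiB = 1.24 × 2^10 bytes = 1,269.76 bytes
1 kB = 1,000 bytes
1,269.76 / 1,000 = 1.27 kB

1.27 kB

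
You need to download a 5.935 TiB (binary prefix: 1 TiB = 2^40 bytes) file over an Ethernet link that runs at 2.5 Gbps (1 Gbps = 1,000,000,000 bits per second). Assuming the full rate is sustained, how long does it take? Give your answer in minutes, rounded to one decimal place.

348.0 minutes

5.935 TiB = 6,525,601,510,850.56 bytes = 52,204,812,086,804.48 bits
2.5 Gbps = 2,500,000,000 bits/s
time = 52,204,812,086,804.48 / 2,500,000,000 = 20,881.92 s
20,881.92 s / 60 = 348.0 minutes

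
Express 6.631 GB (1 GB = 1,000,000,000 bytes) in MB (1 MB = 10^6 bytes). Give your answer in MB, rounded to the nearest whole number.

6.631 GB × 1,000,000,000 bytes/GB = 6,631,000,000 bytes
1 MB = 10^6 bytes = 1,000,000 bytes
6,631,000,000 / 1,000,000 = 6,631 MB

6,631 MB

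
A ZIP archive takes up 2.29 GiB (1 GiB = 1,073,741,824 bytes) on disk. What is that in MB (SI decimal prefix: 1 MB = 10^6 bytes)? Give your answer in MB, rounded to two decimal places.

2,458.87 MB

2.29 GiB = 2.29 × 2^30 bytes = 2,458,868,776.96 bytes
1 MB = 1,000,000 bytes
2,458,868,776.96 / 1,000,000 = 2,458.87 MB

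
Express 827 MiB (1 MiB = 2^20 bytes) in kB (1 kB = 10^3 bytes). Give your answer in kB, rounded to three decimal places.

867,172.352 kB

827 MiB = 827 × 2^20 bytes = 867,172,352 bytes
1 kB = 10^3 bytes = 1,000 bytes
867,172,352 / 1,000 = 867,172.352 kB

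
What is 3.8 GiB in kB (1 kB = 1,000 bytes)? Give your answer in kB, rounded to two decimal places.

3.8 GiB = 3.8 × 2^30 bytes = 4,080,218,931.2 bytes
1 kB = 10^3 bytes = 1,000 bytes
4,080,218,931.2 / 1,000 = 4,080,218.93 kB

4,080,218.93 kB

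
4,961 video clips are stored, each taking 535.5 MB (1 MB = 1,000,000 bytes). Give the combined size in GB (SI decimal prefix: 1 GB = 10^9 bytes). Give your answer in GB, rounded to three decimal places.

Total = 4,961 × 535.5 MB = 2656615.5 MB
= 2656615.5 × 1,000,000 bytes = 2,656,615,500,000 bytes
1 GB = 1,000,000,000 bytes
2,656,615,500,000 / 1,000,000,000 = 2,656.616 GB

2,656.616 GB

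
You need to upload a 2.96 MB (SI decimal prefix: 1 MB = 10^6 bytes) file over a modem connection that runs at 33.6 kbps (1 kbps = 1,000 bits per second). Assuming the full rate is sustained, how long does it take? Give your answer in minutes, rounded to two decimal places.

2.96 MB = 2,960,000 bytes = 23,680,000 bits
33.6 kbps = 33,600 bits/s
time = 23,680,000 / 33,600 = 704.762 s
704.762 s / 60 = 11.75 minutes

11.75 minutes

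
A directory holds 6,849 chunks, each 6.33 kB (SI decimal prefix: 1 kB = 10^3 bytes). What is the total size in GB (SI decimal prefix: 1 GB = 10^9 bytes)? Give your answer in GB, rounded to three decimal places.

Total = 6,849 × 6.33 kB = 43354.17 kB
= 43354.17 × 1,000 bytes = 43,354,170 bytes
1 GB = 1,000,000,000 bytes
43,354,170 / 1,000,000,000 = 0.043 GB

0.043 GB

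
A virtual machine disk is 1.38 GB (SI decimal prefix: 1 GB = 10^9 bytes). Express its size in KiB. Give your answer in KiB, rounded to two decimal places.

1,347,656.25 KiB

1.38 GB = 1.38 × 10^9 bytes = 1,380,000,000 bytes
1 KiB = 2^10 bytes = 1,024 bytes
1,380,000,000 / 1,024 = 1,347,656.25 KiB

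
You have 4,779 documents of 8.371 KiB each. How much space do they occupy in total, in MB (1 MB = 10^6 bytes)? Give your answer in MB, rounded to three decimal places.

Total = 4,779 × 8.371 KiB = 40005.009 KiB
= 40005.009 × 1,024 bytes = 40,965,129.216 bytes
1 MB = 1,000,000 bytes
40,965,129.216 / 1,000,000 = 40.965 MB

40.965 MB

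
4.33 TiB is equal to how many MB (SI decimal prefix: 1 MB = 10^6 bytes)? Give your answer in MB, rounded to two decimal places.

4,760,885.35 MB

4.33 TiB = 4.33 × 2^40 bytes = 4,760,885,348,270.08 bytes
1 MB = 1,000,000 bytes
4,760,885,348,270.08 / 1,000,000 = 4,760,885.35 MB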